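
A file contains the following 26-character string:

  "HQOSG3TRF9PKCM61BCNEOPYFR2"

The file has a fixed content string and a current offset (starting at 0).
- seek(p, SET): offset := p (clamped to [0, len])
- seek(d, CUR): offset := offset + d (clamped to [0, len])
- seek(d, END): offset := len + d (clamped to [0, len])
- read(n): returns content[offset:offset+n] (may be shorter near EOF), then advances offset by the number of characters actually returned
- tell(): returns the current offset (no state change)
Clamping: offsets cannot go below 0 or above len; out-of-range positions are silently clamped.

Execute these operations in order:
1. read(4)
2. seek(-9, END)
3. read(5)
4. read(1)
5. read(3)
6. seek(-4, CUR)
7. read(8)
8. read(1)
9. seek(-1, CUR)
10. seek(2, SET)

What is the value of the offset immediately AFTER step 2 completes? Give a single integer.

Answer: 17

Derivation:
After 1 (read(4)): returned 'HQOS', offset=4
After 2 (seek(-9, END)): offset=17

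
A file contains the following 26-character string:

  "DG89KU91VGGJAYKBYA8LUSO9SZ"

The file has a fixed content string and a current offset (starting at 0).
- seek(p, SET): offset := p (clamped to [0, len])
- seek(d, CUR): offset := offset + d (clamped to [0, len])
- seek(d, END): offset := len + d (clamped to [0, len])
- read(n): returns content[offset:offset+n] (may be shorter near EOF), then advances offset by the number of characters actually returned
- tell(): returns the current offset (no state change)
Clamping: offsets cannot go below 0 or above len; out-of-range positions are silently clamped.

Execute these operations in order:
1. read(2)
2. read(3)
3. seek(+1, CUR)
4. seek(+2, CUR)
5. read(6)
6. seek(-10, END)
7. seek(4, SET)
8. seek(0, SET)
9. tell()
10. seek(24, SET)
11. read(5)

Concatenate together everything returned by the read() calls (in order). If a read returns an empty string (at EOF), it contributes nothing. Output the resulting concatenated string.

Answer: DG89KVGGJAYSZ

Derivation:
After 1 (read(2)): returned 'DG', offset=2
After 2 (read(3)): returned '89K', offset=5
After 3 (seek(+1, CUR)): offset=6
After 4 (seek(+2, CUR)): offset=8
After 5 (read(6)): returned 'VGGJAY', offset=14
After 6 (seek(-10, END)): offset=16
After 7 (seek(4, SET)): offset=4
After 8 (seek(0, SET)): offset=0
After 9 (tell()): offset=0
After 10 (seek(24, SET)): offset=24
After 11 (read(5)): returned 'SZ', offset=26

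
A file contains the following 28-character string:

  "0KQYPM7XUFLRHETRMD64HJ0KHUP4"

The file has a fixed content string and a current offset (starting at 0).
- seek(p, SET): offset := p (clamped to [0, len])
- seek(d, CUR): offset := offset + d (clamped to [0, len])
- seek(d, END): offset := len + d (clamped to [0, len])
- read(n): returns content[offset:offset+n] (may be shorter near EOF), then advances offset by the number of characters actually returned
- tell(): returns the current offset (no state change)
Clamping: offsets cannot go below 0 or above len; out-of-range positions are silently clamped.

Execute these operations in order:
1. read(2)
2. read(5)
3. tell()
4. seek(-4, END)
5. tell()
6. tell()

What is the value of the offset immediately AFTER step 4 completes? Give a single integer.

Answer: 24

Derivation:
After 1 (read(2)): returned '0K', offset=2
After 2 (read(5)): returned 'QYPM7', offset=7
After 3 (tell()): offset=7
After 4 (seek(-4, END)): offset=24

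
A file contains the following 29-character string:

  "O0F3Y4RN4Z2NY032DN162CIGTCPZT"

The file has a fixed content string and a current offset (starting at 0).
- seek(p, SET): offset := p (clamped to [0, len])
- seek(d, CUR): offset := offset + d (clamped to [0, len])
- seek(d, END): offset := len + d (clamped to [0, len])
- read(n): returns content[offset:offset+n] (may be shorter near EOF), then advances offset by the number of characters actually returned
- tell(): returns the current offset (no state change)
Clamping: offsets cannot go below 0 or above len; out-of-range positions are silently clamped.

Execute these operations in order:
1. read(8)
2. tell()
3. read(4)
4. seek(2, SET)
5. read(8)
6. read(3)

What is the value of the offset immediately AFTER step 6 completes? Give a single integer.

Answer: 13

Derivation:
After 1 (read(8)): returned 'O0F3Y4RN', offset=8
After 2 (tell()): offset=8
After 3 (read(4)): returned '4Z2N', offset=12
After 4 (seek(2, SET)): offset=2
After 5 (read(8)): returned 'F3Y4RN4Z', offset=10
After 6 (read(3)): returned '2NY', offset=13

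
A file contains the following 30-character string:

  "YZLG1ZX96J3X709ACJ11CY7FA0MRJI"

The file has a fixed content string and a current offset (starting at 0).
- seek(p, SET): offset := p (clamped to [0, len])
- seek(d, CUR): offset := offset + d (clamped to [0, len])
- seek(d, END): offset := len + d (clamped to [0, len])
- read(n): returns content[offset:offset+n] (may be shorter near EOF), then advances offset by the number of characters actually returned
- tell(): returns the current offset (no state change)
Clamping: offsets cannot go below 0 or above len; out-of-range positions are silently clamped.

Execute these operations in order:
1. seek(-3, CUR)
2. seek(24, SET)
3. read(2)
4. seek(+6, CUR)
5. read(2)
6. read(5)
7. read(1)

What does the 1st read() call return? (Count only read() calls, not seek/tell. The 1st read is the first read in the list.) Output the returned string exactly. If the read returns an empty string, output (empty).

After 1 (seek(-3, CUR)): offset=0
After 2 (seek(24, SET)): offset=24
After 3 (read(2)): returned 'A0', offset=26
After 4 (seek(+6, CUR)): offset=30
After 5 (read(2)): returned '', offset=30
After 6 (read(5)): returned '', offset=30
After 7 (read(1)): returned '', offset=30

Answer: A0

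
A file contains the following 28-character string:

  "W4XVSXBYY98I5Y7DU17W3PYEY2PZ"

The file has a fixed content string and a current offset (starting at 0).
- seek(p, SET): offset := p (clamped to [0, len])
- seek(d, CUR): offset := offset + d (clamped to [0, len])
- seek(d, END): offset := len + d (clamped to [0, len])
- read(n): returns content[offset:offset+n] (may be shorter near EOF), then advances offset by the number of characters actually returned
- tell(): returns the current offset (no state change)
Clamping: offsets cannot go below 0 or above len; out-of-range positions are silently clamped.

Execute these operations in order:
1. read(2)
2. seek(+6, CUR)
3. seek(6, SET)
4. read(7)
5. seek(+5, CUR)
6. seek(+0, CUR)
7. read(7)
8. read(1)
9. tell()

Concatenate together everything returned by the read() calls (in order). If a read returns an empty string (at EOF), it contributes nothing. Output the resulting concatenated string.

Answer: W4BYY98I57W3PYEY2

Derivation:
After 1 (read(2)): returned 'W4', offset=2
After 2 (seek(+6, CUR)): offset=8
After 3 (seek(6, SET)): offset=6
After 4 (read(7)): returned 'BYY98I5', offset=13
After 5 (seek(+5, CUR)): offset=18
After 6 (seek(+0, CUR)): offset=18
After 7 (read(7)): returned '7W3PYEY', offset=25
After 8 (read(1)): returned '2', offset=26
After 9 (tell()): offset=26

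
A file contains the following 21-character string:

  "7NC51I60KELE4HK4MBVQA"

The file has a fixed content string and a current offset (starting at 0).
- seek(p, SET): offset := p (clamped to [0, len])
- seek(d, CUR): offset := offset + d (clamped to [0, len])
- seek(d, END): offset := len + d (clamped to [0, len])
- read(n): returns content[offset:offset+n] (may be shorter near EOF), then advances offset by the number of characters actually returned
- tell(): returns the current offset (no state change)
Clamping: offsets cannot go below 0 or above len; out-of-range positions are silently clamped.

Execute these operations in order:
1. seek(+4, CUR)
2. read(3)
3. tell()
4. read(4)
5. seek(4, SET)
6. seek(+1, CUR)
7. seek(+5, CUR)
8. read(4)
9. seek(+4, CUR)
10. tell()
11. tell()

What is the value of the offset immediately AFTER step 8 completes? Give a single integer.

Answer: 14

Derivation:
After 1 (seek(+4, CUR)): offset=4
After 2 (read(3)): returned '1I6', offset=7
After 3 (tell()): offset=7
After 4 (read(4)): returned '0KEL', offset=11
After 5 (seek(4, SET)): offset=4
After 6 (seek(+1, CUR)): offset=5
After 7 (seek(+5, CUR)): offset=10
After 8 (read(4)): returned 'LE4H', offset=14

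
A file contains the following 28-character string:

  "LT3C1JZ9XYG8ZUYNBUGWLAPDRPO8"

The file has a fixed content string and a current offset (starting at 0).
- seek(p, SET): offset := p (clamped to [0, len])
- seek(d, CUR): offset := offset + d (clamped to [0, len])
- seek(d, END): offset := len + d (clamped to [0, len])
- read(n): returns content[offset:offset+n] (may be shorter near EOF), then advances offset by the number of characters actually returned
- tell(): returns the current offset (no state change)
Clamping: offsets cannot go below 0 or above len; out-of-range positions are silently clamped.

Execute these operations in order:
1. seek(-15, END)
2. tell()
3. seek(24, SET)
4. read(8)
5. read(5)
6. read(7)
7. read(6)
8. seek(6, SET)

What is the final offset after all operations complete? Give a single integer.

Answer: 6

Derivation:
After 1 (seek(-15, END)): offset=13
After 2 (tell()): offset=13
After 3 (seek(24, SET)): offset=24
After 4 (read(8)): returned 'RPO8', offset=28
After 5 (read(5)): returned '', offset=28
After 6 (read(7)): returned '', offset=28
After 7 (read(6)): returned '', offset=28
After 8 (seek(6, SET)): offset=6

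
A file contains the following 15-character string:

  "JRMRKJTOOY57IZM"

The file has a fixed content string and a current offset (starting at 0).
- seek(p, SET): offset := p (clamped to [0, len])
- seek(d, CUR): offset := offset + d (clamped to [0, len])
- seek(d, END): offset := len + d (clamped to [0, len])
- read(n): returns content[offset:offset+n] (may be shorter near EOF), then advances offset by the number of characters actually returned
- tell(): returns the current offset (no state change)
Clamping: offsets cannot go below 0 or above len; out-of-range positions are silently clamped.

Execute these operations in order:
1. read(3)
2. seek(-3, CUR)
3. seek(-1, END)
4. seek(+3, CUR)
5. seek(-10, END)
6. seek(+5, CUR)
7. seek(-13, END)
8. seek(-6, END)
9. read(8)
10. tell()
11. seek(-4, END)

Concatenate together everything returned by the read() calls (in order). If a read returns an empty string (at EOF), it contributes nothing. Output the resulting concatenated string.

Answer: JRMY57IZM

Derivation:
After 1 (read(3)): returned 'JRM', offset=3
After 2 (seek(-3, CUR)): offset=0
After 3 (seek(-1, END)): offset=14
After 4 (seek(+3, CUR)): offset=15
After 5 (seek(-10, END)): offset=5
After 6 (seek(+5, CUR)): offset=10
After 7 (seek(-13, END)): offset=2
After 8 (seek(-6, END)): offset=9
After 9 (read(8)): returned 'Y57IZM', offset=15
After 10 (tell()): offset=15
After 11 (seek(-4, END)): offset=11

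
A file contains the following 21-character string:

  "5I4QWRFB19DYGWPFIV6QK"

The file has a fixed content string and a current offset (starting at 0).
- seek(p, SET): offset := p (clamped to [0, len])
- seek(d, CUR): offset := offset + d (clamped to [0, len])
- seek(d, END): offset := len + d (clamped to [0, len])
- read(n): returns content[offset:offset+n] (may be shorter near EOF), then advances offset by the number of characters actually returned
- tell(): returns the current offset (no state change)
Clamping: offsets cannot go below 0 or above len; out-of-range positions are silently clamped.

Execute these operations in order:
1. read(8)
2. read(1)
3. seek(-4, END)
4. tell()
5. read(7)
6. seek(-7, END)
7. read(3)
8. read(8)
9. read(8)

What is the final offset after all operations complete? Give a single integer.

After 1 (read(8)): returned '5I4QWRFB', offset=8
After 2 (read(1)): returned '1', offset=9
After 3 (seek(-4, END)): offset=17
After 4 (tell()): offset=17
After 5 (read(7)): returned 'V6QK', offset=21
After 6 (seek(-7, END)): offset=14
After 7 (read(3)): returned 'PFI', offset=17
After 8 (read(8)): returned 'V6QK', offset=21
After 9 (read(8)): returned '', offset=21

Answer: 21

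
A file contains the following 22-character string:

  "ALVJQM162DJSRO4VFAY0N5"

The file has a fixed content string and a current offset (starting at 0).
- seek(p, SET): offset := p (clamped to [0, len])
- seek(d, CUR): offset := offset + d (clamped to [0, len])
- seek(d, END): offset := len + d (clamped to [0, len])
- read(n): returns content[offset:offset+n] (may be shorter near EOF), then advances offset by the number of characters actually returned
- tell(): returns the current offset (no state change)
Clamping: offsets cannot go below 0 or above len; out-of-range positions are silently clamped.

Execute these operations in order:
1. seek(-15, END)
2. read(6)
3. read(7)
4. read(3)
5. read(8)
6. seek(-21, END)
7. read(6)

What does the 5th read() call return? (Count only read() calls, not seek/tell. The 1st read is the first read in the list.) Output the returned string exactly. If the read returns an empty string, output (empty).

After 1 (seek(-15, END)): offset=7
After 2 (read(6)): returned '62DJSR', offset=13
After 3 (read(7)): returned 'O4VFAY0', offset=20
After 4 (read(3)): returned 'N5', offset=22
After 5 (read(8)): returned '', offset=22
After 6 (seek(-21, END)): offset=1
After 7 (read(6)): returned 'LVJQM1', offset=7

Answer: LVJQM1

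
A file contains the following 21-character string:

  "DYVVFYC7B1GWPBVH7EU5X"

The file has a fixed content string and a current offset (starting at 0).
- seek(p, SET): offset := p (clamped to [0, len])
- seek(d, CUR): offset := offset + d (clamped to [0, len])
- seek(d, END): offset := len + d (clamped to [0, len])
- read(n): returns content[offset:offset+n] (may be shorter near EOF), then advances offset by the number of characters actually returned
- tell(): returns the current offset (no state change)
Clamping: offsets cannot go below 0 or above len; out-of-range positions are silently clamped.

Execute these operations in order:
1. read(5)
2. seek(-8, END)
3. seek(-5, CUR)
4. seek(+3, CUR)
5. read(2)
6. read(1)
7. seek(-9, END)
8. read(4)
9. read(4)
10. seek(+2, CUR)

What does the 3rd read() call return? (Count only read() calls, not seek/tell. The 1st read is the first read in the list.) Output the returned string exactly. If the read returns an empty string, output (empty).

Answer: B

Derivation:
After 1 (read(5)): returned 'DYVVF', offset=5
After 2 (seek(-8, END)): offset=13
After 3 (seek(-5, CUR)): offset=8
After 4 (seek(+3, CUR)): offset=11
After 5 (read(2)): returned 'WP', offset=13
After 6 (read(1)): returned 'B', offset=14
After 7 (seek(-9, END)): offset=12
After 8 (read(4)): returned 'PBVH', offset=16
After 9 (read(4)): returned '7EU5', offset=20
After 10 (seek(+2, CUR)): offset=21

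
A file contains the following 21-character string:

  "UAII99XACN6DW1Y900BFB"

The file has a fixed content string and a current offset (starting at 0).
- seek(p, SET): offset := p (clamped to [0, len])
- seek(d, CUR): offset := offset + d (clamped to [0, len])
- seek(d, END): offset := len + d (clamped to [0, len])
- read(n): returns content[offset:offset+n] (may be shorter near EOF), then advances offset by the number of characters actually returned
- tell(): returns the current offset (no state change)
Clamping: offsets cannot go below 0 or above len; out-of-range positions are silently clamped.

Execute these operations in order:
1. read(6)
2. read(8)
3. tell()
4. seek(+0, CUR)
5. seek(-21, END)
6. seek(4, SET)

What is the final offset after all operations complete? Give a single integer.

Answer: 4

Derivation:
After 1 (read(6)): returned 'UAII99', offset=6
After 2 (read(8)): returned 'XACN6DW1', offset=14
After 3 (tell()): offset=14
After 4 (seek(+0, CUR)): offset=14
After 5 (seek(-21, END)): offset=0
After 6 (seek(4, SET)): offset=4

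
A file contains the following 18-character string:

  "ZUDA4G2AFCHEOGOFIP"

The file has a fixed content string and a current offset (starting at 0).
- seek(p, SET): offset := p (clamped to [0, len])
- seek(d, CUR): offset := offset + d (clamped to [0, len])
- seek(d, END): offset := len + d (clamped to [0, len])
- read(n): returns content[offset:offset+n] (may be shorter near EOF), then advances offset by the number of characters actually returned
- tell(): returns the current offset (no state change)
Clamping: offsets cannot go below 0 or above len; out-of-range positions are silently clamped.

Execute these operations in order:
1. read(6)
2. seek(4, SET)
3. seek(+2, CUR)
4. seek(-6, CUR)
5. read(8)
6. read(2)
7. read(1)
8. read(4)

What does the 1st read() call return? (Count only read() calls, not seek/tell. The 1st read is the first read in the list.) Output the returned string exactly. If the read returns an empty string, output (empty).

Answer: ZUDA4G

Derivation:
After 1 (read(6)): returned 'ZUDA4G', offset=6
After 2 (seek(4, SET)): offset=4
After 3 (seek(+2, CUR)): offset=6
After 4 (seek(-6, CUR)): offset=0
After 5 (read(8)): returned 'ZUDA4G2A', offset=8
After 6 (read(2)): returned 'FC', offset=10
After 7 (read(1)): returned 'H', offset=11
After 8 (read(4)): returned 'EOGO', offset=15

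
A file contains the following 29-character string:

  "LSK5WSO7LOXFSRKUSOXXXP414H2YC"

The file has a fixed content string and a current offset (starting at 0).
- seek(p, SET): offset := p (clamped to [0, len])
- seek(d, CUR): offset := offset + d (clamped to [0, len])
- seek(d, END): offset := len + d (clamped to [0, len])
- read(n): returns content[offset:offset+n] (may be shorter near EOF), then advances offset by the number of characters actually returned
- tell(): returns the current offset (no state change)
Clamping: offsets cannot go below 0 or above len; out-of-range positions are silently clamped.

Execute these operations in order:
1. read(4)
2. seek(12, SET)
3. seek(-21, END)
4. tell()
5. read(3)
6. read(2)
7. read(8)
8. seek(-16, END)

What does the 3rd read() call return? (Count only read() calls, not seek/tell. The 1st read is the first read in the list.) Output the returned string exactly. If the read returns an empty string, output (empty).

After 1 (read(4)): returned 'LSK5', offset=4
After 2 (seek(12, SET)): offset=12
After 3 (seek(-21, END)): offset=8
After 4 (tell()): offset=8
After 5 (read(3)): returned 'LOX', offset=11
After 6 (read(2)): returned 'FS', offset=13
After 7 (read(8)): returned 'RKUSOXXX', offset=21
After 8 (seek(-16, END)): offset=13

Answer: FS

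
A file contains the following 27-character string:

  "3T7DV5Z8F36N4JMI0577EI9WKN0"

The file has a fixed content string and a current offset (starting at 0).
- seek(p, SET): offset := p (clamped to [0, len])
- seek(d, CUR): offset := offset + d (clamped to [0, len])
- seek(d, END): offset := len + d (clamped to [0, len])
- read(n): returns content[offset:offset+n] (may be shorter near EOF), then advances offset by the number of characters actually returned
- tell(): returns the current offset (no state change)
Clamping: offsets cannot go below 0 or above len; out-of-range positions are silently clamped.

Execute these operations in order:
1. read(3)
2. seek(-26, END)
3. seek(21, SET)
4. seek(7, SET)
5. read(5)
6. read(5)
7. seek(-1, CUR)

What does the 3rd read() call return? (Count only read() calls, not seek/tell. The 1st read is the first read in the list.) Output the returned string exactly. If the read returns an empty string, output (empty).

After 1 (read(3)): returned '3T7', offset=3
After 2 (seek(-26, END)): offset=1
After 3 (seek(21, SET)): offset=21
After 4 (seek(7, SET)): offset=7
After 5 (read(5)): returned '8F36N', offset=12
After 6 (read(5)): returned '4JMI0', offset=17
After 7 (seek(-1, CUR)): offset=16

Answer: 4JMI0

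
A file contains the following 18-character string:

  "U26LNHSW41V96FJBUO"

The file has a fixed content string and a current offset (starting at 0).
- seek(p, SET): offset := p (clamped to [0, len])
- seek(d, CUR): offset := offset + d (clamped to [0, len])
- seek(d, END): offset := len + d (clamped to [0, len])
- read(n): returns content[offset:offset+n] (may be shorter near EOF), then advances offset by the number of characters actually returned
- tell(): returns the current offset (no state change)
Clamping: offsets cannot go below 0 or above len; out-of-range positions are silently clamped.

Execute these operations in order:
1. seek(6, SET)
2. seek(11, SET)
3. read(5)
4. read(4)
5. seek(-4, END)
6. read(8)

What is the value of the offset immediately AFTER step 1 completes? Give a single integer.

After 1 (seek(6, SET)): offset=6

Answer: 6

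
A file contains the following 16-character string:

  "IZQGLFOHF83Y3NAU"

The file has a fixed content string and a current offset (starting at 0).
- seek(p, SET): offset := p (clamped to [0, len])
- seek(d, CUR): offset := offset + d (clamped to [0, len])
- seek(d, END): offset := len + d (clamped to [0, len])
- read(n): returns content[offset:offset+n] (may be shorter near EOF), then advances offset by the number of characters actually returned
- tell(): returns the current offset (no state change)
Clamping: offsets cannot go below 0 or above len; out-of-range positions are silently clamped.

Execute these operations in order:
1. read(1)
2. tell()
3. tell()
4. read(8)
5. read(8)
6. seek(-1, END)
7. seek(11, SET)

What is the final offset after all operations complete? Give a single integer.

Answer: 11

Derivation:
After 1 (read(1)): returned 'I', offset=1
After 2 (tell()): offset=1
After 3 (tell()): offset=1
After 4 (read(8)): returned 'ZQGLFOHF', offset=9
After 5 (read(8)): returned '83Y3NAU', offset=16
After 6 (seek(-1, END)): offset=15
After 7 (seek(11, SET)): offset=11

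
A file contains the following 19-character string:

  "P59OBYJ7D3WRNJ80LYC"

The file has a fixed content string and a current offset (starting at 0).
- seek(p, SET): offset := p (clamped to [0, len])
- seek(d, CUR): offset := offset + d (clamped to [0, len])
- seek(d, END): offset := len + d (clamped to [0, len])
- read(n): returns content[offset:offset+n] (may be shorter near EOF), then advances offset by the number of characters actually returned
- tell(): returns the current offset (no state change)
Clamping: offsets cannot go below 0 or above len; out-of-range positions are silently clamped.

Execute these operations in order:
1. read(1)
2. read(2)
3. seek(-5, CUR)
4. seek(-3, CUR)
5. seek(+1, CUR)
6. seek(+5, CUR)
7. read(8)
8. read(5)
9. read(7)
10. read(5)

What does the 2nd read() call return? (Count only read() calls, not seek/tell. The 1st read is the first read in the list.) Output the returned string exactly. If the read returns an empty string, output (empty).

Answer: 59

Derivation:
After 1 (read(1)): returned 'P', offset=1
After 2 (read(2)): returned '59', offset=3
After 3 (seek(-5, CUR)): offset=0
After 4 (seek(-3, CUR)): offset=0
After 5 (seek(+1, CUR)): offset=1
After 6 (seek(+5, CUR)): offset=6
After 7 (read(8)): returned 'J7D3WRNJ', offset=14
After 8 (read(5)): returned '80LYC', offset=19
After 9 (read(7)): returned '', offset=19
After 10 (read(5)): returned '', offset=19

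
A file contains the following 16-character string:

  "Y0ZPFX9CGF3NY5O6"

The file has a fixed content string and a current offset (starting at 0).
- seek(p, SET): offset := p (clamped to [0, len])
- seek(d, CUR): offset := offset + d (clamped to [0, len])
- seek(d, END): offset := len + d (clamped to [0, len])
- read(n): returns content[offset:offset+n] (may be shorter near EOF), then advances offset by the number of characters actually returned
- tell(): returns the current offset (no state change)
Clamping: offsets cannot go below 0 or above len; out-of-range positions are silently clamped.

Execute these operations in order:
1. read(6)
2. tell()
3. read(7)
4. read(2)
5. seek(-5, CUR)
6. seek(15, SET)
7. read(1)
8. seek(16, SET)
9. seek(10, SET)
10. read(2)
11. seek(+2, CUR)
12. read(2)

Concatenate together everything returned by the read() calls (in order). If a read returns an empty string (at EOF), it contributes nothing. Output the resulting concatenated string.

Answer: Y0ZPFX9CGF3NY5O63NO6

Derivation:
After 1 (read(6)): returned 'Y0ZPFX', offset=6
After 2 (tell()): offset=6
After 3 (read(7)): returned '9CGF3NY', offset=13
After 4 (read(2)): returned '5O', offset=15
After 5 (seek(-5, CUR)): offset=10
After 6 (seek(15, SET)): offset=15
After 7 (read(1)): returned '6', offset=16
After 8 (seek(16, SET)): offset=16
After 9 (seek(10, SET)): offset=10
After 10 (read(2)): returned '3N', offset=12
After 11 (seek(+2, CUR)): offset=14
After 12 (read(2)): returned 'O6', offset=16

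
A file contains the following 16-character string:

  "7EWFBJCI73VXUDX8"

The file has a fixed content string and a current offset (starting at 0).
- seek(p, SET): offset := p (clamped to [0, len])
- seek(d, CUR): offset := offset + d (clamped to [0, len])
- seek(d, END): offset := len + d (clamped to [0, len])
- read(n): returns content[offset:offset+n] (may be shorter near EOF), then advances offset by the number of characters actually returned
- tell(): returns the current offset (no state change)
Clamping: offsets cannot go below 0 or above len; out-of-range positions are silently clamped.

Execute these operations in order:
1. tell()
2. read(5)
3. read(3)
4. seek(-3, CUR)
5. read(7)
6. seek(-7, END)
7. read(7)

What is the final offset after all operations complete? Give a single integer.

After 1 (tell()): offset=0
After 2 (read(5)): returned '7EWFB', offset=5
After 3 (read(3)): returned 'JCI', offset=8
After 4 (seek(-3, CUR)): offset=5
After 5 (read(7)): returned 'JCI73VX', offset=12
After 6 (seek(-7, END)): offset=9
After 7 (read(7)): returned '3VXUDX8', offset=16

Answer: 16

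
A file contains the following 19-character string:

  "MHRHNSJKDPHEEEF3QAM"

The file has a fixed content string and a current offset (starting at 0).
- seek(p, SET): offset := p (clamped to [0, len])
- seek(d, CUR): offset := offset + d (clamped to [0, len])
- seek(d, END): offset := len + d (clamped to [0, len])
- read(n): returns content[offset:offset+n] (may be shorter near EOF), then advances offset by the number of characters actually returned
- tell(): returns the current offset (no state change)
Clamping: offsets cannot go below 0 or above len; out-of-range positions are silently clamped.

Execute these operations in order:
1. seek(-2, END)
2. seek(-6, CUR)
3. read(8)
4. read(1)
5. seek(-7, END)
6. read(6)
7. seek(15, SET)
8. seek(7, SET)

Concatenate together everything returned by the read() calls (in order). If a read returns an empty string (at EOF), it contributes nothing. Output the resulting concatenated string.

After 1 (seek(-2, END)): offset=17
After 2 (seek(-6, CUR)): offset=11
After 3 (read(8)): returned 'EEEF3QAM', offset=19
After 4 (read(1)): returned '', offset=19
After 5 (seek(-7, END)): offset=12
After 6 (read(6)): returned 'EEF3QA', offset=18
After 7 (seek(15, SET)): offset=15
After 8 (seek(7, SET)): offset=7

Answer: EEEF3QAMEEF3QA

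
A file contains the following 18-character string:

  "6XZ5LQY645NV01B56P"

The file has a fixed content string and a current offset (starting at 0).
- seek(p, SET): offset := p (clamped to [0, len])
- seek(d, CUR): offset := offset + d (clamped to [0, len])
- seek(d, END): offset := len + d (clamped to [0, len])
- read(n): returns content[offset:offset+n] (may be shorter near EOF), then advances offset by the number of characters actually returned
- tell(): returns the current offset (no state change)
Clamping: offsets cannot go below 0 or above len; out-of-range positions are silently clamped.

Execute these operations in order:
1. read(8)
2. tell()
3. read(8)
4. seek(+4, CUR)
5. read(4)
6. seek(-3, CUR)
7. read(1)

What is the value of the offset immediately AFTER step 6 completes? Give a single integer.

Answer: 15

Derivation:
After 1 (read(8)): returned '6XZ5LQY6', offset=8
After 2 (tell()): offset=8
After 3 (read(8)): returned '45NV01B5', offset=16
After 4 (seek(+4, CUR)): offset=18
After 5 (read(4)): returned '', offset=18
After 6 (seek(-3, CUR)): offset=15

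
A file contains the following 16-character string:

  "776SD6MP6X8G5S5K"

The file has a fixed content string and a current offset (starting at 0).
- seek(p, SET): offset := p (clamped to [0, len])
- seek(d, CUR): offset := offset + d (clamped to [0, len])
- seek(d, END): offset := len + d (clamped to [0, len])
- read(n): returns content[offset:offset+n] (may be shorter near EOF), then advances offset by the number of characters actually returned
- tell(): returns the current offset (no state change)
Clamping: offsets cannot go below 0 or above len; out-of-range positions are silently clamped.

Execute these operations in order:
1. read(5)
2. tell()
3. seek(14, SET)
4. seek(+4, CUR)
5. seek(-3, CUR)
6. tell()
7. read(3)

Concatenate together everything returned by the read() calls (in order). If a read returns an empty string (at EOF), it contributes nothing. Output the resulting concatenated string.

Answer: 776SDS5K

Derivation:
After 1 (read(5)): returned '776SD', offset=5
After 2 (tell()): offset=5
After 3 (seek(14, SET)): offset=14
After 4 (seek(+4, CUR)): offset=16
After 5 (seek(-3, CUR)): offset=13
After 6 (tell()): offset=13
After 7 (read(3)): returned 'S5K', offset=16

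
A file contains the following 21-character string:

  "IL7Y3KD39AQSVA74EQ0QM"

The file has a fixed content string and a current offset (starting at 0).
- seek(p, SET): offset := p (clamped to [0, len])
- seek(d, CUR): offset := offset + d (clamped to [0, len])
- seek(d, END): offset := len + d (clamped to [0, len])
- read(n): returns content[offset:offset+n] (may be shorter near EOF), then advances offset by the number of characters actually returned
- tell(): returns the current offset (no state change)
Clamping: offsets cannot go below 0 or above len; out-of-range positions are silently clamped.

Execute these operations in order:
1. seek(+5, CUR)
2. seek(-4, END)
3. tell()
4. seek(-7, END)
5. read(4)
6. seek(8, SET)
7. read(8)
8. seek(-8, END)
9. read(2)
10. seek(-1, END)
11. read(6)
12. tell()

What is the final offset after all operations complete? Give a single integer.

After 1 (seek(+5, CUR)): offset=5
After 2 (seek(-4, END)): offset=17
After 3 (tell()): offset=17
After 4 (seek(-7, END)): offset=14
After 5 (read(4)): returned '74EQ', offset=18
After 6 (seek(8, SET)): offset=8
After 7 (read(8)): returned '9AQSVA74', offset=16
After 8 (seek(-8, END)): offset=13
After 9 (read(2)): returned 'A7', offset=15
After 10 (seek(-1, END)): offset=20
After 11 (read(6)): returned 'M', offset=21
After 12 (tell()): offset=21

Answer: 21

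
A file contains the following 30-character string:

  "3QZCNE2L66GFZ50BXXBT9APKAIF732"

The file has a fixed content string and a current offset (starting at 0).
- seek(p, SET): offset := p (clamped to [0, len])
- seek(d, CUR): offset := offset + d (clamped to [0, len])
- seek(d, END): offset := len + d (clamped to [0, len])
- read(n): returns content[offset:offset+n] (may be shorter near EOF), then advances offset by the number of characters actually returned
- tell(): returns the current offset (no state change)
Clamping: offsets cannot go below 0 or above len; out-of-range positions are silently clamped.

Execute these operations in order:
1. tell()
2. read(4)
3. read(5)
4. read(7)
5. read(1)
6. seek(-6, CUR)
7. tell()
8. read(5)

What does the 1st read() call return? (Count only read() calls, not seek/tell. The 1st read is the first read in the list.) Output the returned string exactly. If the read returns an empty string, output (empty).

Answer: 3QZC

Derivation:
After 1 (tell()): offset=0
After 2 (read(4)): returned '3QZC', offset=4
After 3 (read(5)): returned 'NE2L6', offset=9
After 4 (read(7)): returned '6GFZ50B', offset=16
After 5 (read(1)): returned 'X', offset=17
After 6 (seek(-6, CUR)): offset=11
After 7 (tell()): offset=11
After 8 (read(5)): returned 'FZ50B', offset=16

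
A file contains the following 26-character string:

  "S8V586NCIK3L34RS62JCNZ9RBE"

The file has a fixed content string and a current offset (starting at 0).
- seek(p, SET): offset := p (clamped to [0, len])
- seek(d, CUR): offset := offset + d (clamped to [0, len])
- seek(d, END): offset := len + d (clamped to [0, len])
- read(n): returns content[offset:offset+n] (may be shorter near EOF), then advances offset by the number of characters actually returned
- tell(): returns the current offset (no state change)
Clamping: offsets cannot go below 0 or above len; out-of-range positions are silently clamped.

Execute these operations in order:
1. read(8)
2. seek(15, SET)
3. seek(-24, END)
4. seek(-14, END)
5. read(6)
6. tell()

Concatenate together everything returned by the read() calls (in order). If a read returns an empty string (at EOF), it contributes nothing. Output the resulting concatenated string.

After 1 (read(8)): returned 'S8V586NC', offset=8
After 2 (seek(15, SET)): offset=15
After 3 (seek(-24, END)): offset=2
After 4 (seek(-14, END)): offset=12
After 5 (read(6)): returned '34RS62', offset=18
After 6 (tell()): offset=18

Answer: S8V586NC34RS62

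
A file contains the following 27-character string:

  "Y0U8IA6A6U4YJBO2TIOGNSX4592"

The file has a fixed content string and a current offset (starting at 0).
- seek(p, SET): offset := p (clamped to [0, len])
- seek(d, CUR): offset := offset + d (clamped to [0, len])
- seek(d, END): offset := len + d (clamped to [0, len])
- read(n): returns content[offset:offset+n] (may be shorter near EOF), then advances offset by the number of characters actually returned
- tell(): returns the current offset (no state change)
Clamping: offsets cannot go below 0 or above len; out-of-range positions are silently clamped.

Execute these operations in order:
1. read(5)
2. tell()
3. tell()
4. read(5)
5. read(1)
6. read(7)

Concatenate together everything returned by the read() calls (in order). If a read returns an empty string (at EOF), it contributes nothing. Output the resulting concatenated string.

After 1 (read(5)): returned 'Y0U8I', offset=5
After 2 (tell()): offset=5
After 3 (tell()): offset=5
After 4 (read(5)): returned 'A6A6U', offset=10
After 5 (read(1)): returned '4', offset=11
After 6 (read(7)): returned 'YJBO2TI', offset=18

Answer: Y0U8IA6A6U4YJBO2TI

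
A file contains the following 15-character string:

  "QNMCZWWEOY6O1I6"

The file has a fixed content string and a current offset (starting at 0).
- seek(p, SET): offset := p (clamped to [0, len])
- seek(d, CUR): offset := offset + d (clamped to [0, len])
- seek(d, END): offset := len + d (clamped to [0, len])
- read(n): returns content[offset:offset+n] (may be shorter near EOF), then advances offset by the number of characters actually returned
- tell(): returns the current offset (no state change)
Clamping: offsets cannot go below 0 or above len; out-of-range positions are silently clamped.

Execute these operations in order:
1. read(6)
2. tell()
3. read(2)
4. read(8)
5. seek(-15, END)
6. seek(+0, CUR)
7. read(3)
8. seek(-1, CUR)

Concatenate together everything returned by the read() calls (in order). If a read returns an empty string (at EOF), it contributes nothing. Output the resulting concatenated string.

Answer: QNMCZWWEOY6O1I6QNM

Derivation:
After 1 (read(6)): returned 'QNMCZW', offset=6
After 2 (tell()): offset=6
After 3 (read(2)): returned 'WE', offset=8
After 4 (read(8)): returned 'OY6O1I6', offset=15
After 5 (seek(-15, END)): offset=0
After 6 (seek(+0, CUR)): offset=0
After 7 (read(3)): returned 'QNM', offset=3
After 8 (seek(-1, CUR)): offset=2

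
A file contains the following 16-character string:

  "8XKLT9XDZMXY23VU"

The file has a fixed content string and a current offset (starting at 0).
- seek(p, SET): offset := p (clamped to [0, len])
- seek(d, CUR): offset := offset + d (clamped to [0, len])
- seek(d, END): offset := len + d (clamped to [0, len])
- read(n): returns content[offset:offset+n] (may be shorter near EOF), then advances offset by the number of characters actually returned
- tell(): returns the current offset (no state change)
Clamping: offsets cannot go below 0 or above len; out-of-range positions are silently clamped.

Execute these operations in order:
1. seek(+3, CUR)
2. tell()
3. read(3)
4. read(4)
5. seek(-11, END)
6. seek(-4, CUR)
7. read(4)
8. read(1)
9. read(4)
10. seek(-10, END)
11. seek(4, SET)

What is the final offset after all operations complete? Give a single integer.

After 1 (seek(+3, CUR)): offset=3
After 2 (tell()): offset=3
After 3 (read(3)): returned 'LT9', offset=6
After 4 (read(4)): returned 'XDZM', offset=10
After 5 (seek(-11, END)): offset=5
After 6 (seek(-4, CUR)): offset=1
After 7 (read(4)): returned 'XKLT', offset=5
After 8 (read(1)): returned '9', offset=6
After 9 (read(4)): returned 'XDZM', offset=10
After 10 (seek(-10, END)): offset=6
After 11 (seek(4, SET)): offset=4

Answer: 4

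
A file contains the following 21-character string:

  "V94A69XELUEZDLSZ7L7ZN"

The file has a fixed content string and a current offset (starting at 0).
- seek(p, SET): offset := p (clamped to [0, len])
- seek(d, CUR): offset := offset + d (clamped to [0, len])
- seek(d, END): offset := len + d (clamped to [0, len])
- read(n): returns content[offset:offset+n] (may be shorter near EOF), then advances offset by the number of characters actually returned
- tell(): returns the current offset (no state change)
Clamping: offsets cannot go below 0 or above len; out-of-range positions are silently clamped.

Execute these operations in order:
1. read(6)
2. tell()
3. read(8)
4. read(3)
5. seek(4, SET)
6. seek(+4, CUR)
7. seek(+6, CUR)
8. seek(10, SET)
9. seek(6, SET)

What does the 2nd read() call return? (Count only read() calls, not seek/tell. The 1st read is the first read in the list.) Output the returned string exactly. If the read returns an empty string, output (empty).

Answer: XELUEZDL

Derivation:
After 1 (read(6)): returned 'V94A69', offset=6
After 2 (tell()): offset=6
After 3 (read(8)): returned 'XELUEZDL', offset=14
After 4 (read(3)): returned 'SZ7', offset=17
After 5 (seek(4, SET)): offset=4
After 6 (seek(+4, CUR)): offset=8
After 7 (seek(+6, CUR)): offset=14
After 8 (seek(10, SET)): offset=10
After 9 (seek(6, SET)): offset=6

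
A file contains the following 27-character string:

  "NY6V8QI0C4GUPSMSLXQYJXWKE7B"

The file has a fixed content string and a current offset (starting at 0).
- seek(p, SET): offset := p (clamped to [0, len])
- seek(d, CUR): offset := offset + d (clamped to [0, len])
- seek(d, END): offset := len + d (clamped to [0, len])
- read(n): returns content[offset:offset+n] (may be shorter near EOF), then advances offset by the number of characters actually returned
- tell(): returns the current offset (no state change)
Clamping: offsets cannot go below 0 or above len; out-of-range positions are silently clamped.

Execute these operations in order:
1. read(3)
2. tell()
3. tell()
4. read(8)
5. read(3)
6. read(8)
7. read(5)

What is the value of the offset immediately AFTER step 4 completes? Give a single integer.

After 1 (read(3)): returned 'NY6', offset=3
After 2 (tell()): offset=3
After 3 (tell()): offset=3
After 4 (read(8)): returned 'V8QI0C4G', offset=11

Answer: 11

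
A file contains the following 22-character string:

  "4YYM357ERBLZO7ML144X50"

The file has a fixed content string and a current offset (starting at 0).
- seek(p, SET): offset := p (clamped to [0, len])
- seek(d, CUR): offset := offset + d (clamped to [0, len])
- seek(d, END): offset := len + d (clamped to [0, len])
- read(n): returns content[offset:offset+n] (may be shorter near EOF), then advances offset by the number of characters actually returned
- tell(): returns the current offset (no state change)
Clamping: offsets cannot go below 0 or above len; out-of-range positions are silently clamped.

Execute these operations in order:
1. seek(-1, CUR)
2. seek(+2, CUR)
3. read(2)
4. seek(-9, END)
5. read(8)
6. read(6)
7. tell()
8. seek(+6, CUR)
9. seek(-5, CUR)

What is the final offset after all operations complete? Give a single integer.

Answer: 17

Derivation:
After 1 (seek(-1, CUR)): offset=0
After 2 (seek(+2, CUR)): offset=2
After 3 (read(2)): returned 'YM', offset=4
After 4 (seek(-9, END)): offset=13
After 5 (read(8)): returned '7ML144X5', offset=21
After 6 (read(6)): returned '0', offset=22
After 7 (tell()): offset=22
After 8 (seek(+6, CUR)): offset=22
After 9 (seek(-5, CUR)): offset=17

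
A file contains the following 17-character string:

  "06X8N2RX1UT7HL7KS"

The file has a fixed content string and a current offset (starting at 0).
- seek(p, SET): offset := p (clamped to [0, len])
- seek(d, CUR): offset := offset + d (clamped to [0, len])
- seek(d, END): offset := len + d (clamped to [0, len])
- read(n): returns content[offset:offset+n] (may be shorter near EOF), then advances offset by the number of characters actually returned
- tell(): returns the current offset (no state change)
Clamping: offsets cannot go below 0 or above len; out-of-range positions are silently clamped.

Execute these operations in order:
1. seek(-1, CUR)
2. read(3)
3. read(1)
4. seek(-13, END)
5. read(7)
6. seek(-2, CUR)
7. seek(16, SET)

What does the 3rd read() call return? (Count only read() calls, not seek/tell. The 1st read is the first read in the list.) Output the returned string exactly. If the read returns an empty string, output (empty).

Answer: N2RX1UT

Derivation:
After 1 (seek(-1, CUR)): offset=0
After 2 (read(3)): returned '06X', offset=3
After 3 (read(1)): returned '8', offset=4
After 4 (seek(-13, END)): offset=4
After 5 (read(7)): returned 'N2RX1UT', offset=11
After 6 (seek(-2, CUR)): offset=9
After 7 (seek(16, SET)): offset=16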